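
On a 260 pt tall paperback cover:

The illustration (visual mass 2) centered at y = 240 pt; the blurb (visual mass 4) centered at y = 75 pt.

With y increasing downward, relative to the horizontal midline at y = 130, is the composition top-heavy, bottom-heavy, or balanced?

balanced

Weights sum to 2 + 4 = 6.
y-moment: 2·240 + 4·75 = 780; centroid 780/6 ≈ 130.00.
130.00 = 130 exactly: balanced.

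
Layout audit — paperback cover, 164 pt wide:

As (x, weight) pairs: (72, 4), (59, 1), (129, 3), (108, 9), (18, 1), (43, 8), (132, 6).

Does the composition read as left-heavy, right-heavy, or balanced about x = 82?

Weights sum to 4 + 1 + 3 + 9 + 1 + 8 + 6 = 32.
Σw·x = 2860; x̄ = 2860/32 ≈ 89.38.
89.4 vs midline 82 → right-heavy.

right-heavy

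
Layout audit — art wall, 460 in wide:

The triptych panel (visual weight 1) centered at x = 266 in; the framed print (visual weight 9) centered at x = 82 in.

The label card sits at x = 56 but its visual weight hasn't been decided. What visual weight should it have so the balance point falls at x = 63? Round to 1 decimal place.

Fixed elements: Σw = 1 + 9 = 10, Σw·x = 1·266 + 9·82 = 1004.
Set Σw·x/Σw = 63: (1004 + 56w) = 63·(10 + w).
Rearranging, w·(56 − 63) = 63·10 − 1004 = -374, so w ≈ -374/-7 = 53.43.

w ≈ 53.4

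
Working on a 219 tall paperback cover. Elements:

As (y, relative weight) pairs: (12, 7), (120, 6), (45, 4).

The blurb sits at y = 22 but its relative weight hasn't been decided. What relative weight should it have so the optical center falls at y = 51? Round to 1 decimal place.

Fixed elements: Σw = 7 + 6 + 4 = 17, Σw·y = 7·12 + 6·120 + 4·45 = 984.
Balance at y = 51 requires (984 + w·22) / (17 + w) = 51.
Rearranging, w·(22 − 51) = 51·17 − 984 = -117, so w ≈ -117/-29 = 4.03.

w ≈ 4.0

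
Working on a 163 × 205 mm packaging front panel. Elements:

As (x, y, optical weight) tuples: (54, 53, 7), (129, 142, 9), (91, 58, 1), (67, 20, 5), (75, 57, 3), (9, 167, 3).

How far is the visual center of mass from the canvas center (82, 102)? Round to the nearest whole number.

≈ 14 mm

Σw = 7 + 9 + 1 + 5 + 3 + 3 = 28.
x: moment 2217 / weight 28 ≈ 79.18
Σw·y = 2479; ȳ = 2479/28 ≈ 88.54.
Relative to (82, 102): Δ = (-2.82, -13.46); |Δ| = √(-2.82² + -13.46²) ≈ 13.76.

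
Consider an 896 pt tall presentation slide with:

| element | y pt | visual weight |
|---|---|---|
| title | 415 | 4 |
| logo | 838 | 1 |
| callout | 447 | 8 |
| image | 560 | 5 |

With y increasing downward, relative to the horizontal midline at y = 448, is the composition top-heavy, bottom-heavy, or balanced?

bottom-heavy

Total weight = 4 + 1 + 8 + 5 = 18.
Σw·y = 4·415 + 1·838 + 8·447 + 5·560 = 8874, so ȳ = 8874/18 ≈ 493.00.
493.0 vs midline 448 → bottom-heavy.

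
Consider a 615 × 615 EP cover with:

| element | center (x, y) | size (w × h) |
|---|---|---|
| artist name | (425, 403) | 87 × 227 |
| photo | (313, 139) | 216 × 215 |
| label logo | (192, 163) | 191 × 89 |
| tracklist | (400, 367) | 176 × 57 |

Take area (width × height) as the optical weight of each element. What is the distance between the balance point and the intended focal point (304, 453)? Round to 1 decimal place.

≈ 230.0

Areas → weights: artist name 87·227 = 19749, photo 216·215 = 46440, label logo 191·89 = 16999, tracklist 176·57 = 10032; Σw = 93220.
x: (19749·425 + 46440·313 + 16999·192 + 10032·400) / 93220 = 30205653 / 93220 ≈ 324.03
y: (19749·403 + 46440·139 + 16999·163 + 10032·367) / 93220 = 20866588 / 93220 ≈ 223.84
Offset from (304, 453): Δx ≈ 20.03, Δy ≈ -229.16; distance = √(Δx² + Δy²) ≈ 230.03.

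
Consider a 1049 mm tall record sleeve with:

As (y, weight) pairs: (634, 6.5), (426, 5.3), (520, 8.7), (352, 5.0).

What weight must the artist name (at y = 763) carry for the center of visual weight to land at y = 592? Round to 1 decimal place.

Existing Σw = 25.5 (6.5 + 5.3 + 8.7 + 5.0); existing moment 6.5·634 + 5.3·426 + 8.7·520 + 5.0·352 = 12662.8.
For the centroid to hit 592: (12662.8 + w·763) / (25.5 + w) = 592.
So w = (592·25.5 − 12662.8)/(763 − 592) = 2433.2/171 ≈ 14.23.

w ≈ 14.2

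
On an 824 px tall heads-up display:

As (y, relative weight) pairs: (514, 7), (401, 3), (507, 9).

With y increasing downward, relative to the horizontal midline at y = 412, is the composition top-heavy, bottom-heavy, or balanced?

bottom-heavy

Σw = 7 + 3 + 9 = 19.
y: (7·514 + 3·401 + 9·507) / 19 = 9364 / 19 ≈ 492.84
492.8 vs midline 412 → bottom-heavy.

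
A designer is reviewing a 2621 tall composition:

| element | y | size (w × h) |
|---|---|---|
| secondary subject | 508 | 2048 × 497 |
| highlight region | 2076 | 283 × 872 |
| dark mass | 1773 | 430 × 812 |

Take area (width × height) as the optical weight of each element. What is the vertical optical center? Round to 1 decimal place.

Areas → weights: secondary subject 2048·497 = 1017856, highlight region 283·872 = 246776, dark mass 430·812 = 349160; Σw = 1613792.
y-moment: 1017856·508 + 246776·2076 + 349160·1773 = 1648438504; centroid 1648438504/1613792 ≈ 1021.47.

y ≈ 1021.5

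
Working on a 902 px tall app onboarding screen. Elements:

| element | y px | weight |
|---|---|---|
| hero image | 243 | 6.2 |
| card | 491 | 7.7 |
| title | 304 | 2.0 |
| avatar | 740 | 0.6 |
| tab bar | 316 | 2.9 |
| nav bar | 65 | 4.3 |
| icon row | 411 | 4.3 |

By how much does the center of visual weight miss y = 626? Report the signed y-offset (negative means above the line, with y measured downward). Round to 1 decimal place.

≈ -293.8 px

Weights sum to 6.2 + 7.7 + 2.0 + 0.6 + 2.9 + 4.3 + 4.3 = 28.0.
Σw·y = 9302.5; ȳ = 9302.5/28.0 ≈ 332.23.
Difference: 332.23 − 626 ≈ -293.77.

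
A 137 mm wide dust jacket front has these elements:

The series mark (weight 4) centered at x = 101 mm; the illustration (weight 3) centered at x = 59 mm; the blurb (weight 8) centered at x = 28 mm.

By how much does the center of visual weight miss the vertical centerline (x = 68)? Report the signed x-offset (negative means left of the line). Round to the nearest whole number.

≈ -14 mm

Weights sum to 4 + 3 + 8 = 15.
x: (4·101 + 3·59 + 8·28) / 15 = 805 / 15 ≈ 53.67
Difference: 53.67 − 68 ≈ -14.33.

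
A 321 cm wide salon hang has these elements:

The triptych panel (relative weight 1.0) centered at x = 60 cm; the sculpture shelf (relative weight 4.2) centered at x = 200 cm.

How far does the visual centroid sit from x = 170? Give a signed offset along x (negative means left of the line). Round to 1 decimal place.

≈ 3.1 cm

Weights sum to 1.0 + 4.2 = 5.2.
x: (1.0·60 + 4.2·200) / 5.2 = 900.0 / 5.2 ≈ 173.08
Offset from x = 170: 173.08 − 170 ≈ 3.08.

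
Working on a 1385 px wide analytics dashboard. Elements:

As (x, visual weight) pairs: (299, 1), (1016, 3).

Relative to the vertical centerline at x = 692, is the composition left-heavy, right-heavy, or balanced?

right-heavy

Σw = 1 + 3 = 4.
x: (1·299 + 3·1016) / 4 = 3347 / 4 ≈ 836.75
836.8 lies right of the midline 692, so the layout is right-heavy.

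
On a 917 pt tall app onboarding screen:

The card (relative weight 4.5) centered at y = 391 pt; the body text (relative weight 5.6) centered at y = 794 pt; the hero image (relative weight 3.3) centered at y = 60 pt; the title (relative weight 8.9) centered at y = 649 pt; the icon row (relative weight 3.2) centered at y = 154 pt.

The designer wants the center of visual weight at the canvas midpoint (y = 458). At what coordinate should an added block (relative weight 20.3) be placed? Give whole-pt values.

y ≈ 409

After adding the added block, total weight = 4.5 + 5.6 + 3.3 + 8.9 + 3.2 + 20.3 = 45.8.
y: target moment 45.8×458 = 20976.4; current 4.5·391 + 5.6·794 + 3.3·60 + 8.9·649 + 3.2·154 = 12672.8; the added block supplies 8303.6, so y = 8303.6/20.3 ≈ 409.04.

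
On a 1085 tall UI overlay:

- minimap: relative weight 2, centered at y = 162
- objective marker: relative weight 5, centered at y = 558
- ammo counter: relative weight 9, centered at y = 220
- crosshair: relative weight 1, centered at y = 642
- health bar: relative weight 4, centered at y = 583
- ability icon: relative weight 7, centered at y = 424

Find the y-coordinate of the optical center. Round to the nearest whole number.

Total weight = 2 + 5 + 9 + 1 + 4 + 7 = 28.
Σw·y = 11036; ȳ = 11036/28 ≈ 394.14.

y ≈ 394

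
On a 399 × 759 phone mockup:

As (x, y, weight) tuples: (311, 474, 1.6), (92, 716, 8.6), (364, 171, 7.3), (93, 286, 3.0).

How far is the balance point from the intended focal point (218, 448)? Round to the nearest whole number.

≈ 14

Σw = 1.6 + 8.6 + 7.3 + 3.0 = 20.5.
x-moment: 1.6·311 + 8.6·92 + 7.3·364 + 3.0·93 = 4225.0; centroid 4225.0/20.5 ≈ 206.10.
y-moment: 1.6·474 + 8.6·716 + 7.3·171 + 3.0·286 = 9022.3; centroid 9022.3/20.5 ≈ 440.11.
Offset from (218, 448): Δx ≈ -11.90, Δy ≈ -7.89; distance = √(Δx² + Δy²) ≈ 14.28.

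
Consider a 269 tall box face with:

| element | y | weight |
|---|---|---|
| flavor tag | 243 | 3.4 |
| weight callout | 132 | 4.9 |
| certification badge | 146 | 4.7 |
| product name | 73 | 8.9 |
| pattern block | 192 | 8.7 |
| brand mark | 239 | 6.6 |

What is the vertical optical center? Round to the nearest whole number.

y ≈ 163

Weights sum to 3.4 + 4.9 + 4.7 + 8.9 + 8.7 + 6.6 = 37.2.
Σw·y = 6056.7; ȳ = 6056.7/37.2 ≈ 162.81.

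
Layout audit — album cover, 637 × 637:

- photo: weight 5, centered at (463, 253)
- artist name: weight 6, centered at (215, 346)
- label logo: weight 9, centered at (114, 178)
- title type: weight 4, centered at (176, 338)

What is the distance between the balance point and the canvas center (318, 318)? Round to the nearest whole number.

Weights sum to 5 + 6 + 9 + 4 = 24.
x-moment: 5·463 + 6·215 + 9·114 + 4·176 = 5335; centroid 5335/24 ≈ 222.29.
y-moment: 5·253 + 6·346 + 9·178 + 4·338 = 6295; centroid 6295/24 ≈ 262.29.
From (318, 318): dx = -95.71, dy = -55.71, so the distance is √(dx²+dy²) ≈ 110.74.

≈ 111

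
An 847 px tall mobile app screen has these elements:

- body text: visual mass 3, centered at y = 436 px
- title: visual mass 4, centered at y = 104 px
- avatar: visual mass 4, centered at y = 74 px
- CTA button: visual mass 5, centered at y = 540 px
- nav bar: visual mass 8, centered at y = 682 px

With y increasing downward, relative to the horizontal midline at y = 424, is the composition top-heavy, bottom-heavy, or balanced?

balanced

Weights sum to 3 + 4 + 4 + 5 + 8 = 24.
y-moment: 3·436 + 4·104 + 4·74 + 5·540 + 8·682 = 10176; centroid 10176/24 ≈ 424.00.
The centroid 424.00 matches the midline at 424, so the layout is balanced.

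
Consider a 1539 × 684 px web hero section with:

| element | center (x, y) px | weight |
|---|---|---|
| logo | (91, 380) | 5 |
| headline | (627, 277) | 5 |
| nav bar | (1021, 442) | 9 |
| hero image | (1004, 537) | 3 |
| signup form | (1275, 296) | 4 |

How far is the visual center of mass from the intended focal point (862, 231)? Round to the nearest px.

≈ 166 px

Total weight = 5 + 5 + 9 + 3 + 4 = 26.
x: (5·91 + 5·627 + 9·1021 + 3·1004 + 4·1275) / 26 = 20891 / 26 ≈ 803.50
y: (5·380 + 5·277 + 9·442 + 3·537 + 4·296) / 26 = 10058 / 26 ≈ 386.85
From (862, 231): dx = -58.50, dy = 155.85, so the distance is √(dx²+dy²) ≈ 166.46.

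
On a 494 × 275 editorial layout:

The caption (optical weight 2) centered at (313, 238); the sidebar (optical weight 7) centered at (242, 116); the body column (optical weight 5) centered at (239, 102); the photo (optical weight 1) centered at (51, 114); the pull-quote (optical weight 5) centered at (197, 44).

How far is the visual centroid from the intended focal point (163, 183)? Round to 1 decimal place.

≈ 100.0

Total weight = 2 + 7 + 5 + 1 + 5 = 20.
x: (2·313 + 7·242 + 5·239 + 1·51 + 5·197) / 20 = 4551 / 20 ≈ 227.55
y: (2·238 + 7·116 + 5·102 + 1·114 + 5·44) / 20 = 2132 / 20 ≈ 106.60
From (163, 183): dx = 64.55, dy = -76.40, so the distance is √(dx²+dy²) ≈ 100.02.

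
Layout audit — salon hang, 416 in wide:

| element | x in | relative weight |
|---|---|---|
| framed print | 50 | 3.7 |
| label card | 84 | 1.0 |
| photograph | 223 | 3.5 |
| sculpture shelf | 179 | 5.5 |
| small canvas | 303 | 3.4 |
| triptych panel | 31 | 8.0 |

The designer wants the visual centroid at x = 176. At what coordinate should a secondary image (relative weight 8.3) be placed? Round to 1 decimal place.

x ≈ 309.2

With the secondary image, Σw becomes 3.7 + 1.0 + 3.5 + 5.5 + 3.4 + 8.0 + 8.3 = 33.4.
x: target moment 33.4×176 = 5878.4; current 3.7·50 + 1.0·84 + 3.5·223 + 5.5·179 + 3.4·303 + 8.0·31 = 3312.2; the secondary image supplies 2566.2, so x = 2566.2/8.3 ≈ 309.18.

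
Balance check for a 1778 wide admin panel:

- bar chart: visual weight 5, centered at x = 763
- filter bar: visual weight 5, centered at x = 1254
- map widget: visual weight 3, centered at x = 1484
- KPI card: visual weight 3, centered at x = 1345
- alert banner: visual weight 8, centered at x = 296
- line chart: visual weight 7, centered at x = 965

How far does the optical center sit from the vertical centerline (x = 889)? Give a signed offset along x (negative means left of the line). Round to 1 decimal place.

Total weight = 5 + 5 + 3 + 3 + 8 + 7 = 31.
Σw·x = 27695; x̄ = 27695/31 ≈ 893.39.
Against x = 889, that's 893.39 − 889 = 4.39.

≈ 4.4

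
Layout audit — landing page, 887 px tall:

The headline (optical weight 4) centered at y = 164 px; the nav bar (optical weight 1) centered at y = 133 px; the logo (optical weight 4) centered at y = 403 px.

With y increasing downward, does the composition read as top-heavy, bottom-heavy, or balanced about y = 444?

Weights sum to 4 + 1 + 4 = 9.
y-moment: 4·164 + 1·133 + 4·403 = 2401; centroid 2401/9 ≈ 266.78.
266.8 vs midline 444 → top-heavy.

top-heavy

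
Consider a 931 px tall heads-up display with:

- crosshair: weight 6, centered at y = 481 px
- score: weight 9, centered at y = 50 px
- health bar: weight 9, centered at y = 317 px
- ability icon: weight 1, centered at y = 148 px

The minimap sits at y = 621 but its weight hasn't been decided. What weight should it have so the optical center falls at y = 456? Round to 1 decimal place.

Known weights sum to 6 + 9 + 9 + 1 = 25; their moment is 6·481 + 9·50 + 9·317 + 1·148 = 6337.
For the centroid to hit 456: (6337 + w·621) / (25 + w) = 456.
Solving: w = (456·25 − 6337) / (621 − 456) = 5063 / 165 ≈ 30.68.

w ≈ 30.7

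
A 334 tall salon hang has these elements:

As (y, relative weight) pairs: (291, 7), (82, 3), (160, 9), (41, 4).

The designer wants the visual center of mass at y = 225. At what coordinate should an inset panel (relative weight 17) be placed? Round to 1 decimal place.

With the inset panel, Σw becomes 7 + 3 + 9 + 4 + 17 = 40.
Along y: (3887 + 17·y) / 40 = 225 (existing moment 7·291 + 3·82 + 9·160 + 4·41 = 3887) ⇒ y = (9000 − 3887) / 17 ≈ 300.76.

y ≈ 300.8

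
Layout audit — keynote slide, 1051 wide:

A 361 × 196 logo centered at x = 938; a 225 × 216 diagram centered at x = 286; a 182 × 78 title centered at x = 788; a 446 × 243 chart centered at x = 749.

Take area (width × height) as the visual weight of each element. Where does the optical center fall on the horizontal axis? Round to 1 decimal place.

Areas: logo 361·196 = 70756, diagram 225·216 = 48600, title 182·78 = 14196, chart 446·243 = 108378. Total weight = 241930.
Σw·x = 70756·938 + 48600·286 + 14196·788 + 108378·749 = 172630298, so x̄ = 172630298/241930 ≈ 713.55.

x ≈ 713.6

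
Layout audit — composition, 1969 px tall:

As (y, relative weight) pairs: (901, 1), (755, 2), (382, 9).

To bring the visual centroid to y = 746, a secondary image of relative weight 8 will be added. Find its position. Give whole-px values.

After adding the secondary image, total weight = 1 + 2 + 9 + 8 = 20.
Along y: (5849 + 8·y) / 20 = 746 (existing moment 1·901 + 2·755 + 9·382 = 5849) ⇒ y = (14920 − 5849) / 8 ≈ 1133.88.

y ≈ 1134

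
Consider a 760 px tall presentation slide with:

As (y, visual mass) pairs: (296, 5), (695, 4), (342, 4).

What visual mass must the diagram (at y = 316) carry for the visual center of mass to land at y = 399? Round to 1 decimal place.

Fixed elements: Σw = 5 + 4 + 4 = 13, Σw·y = 5·296 + 4·695 + 4·342 = 5628.
For the centroid to hit 399: (5628 + w·316) / (13 + w) = 399.
Solving: w = (399·13 − 5628) / (316 − 399) = -441 / -83 ≈ 5.31.

w ≈ 5.3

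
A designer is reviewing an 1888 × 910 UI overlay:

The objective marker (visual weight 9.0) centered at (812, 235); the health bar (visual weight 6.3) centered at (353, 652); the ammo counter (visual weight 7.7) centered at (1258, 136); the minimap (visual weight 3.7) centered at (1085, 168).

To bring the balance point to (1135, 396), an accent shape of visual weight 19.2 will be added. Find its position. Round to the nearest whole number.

(1503, 536)

After adding the accent shape, total weight = 9.0 + 6.3 + 7.7 + 3.7 + 19.2 = 45.9.
x: target moment 45.9×1135 = 52096.5; current 9.0·812 + 6.3·353 + 7.7·1258 + 3.7·1085 = 23233.0; the accent shape supplies 28863.5, so x = 28863.5/19.2 ≈ 1503.31.
y: target moment 45.9×396 = 18176.4; current 9.0·235 + 6.3·652 + 7.7·136 + 3.7·168 = 7891.4; the accent shape supplies 10285.0, so y = 10285.0/19.2 ≈ 535.68.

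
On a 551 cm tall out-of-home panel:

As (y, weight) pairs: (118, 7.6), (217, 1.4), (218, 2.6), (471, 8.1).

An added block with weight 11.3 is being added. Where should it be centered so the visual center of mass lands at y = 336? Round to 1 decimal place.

y ≈ 427.7

After adding the added block, total weight = 7.6 + 1.4 + 2.6 + 8.1 + 11.3 = 31.0.
Along y: (5582.5 + 11.3·y) / 31.0 = 336 (existing moment 7.6·118 + 1.4·217 + 2.6·218 + 8.1·471 = 5582.5) ⇒ y = (10416.0 − 5582.5) / 11.3 ≈ 427.74.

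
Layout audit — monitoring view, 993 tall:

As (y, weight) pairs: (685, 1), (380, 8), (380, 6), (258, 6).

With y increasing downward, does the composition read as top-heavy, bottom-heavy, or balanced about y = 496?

top-heavy

Total weight = 1 + 8 + 6 + 6 = 21.
y-moment: 1·685 + 8·380 + 6·380 + 6·258 = 7553; centroid 7553/21 ≈ 359.67.
359.7 vs midline 496 → top-heavy.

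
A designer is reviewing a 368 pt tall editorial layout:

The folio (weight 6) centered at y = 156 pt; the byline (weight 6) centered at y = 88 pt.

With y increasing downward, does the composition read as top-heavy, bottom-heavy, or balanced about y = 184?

Σw = 6 + 6 = 12.
Σw·y = 6·156 + 6·88 = 1464, so ȳ = 1464/12 ≈ 122.00.
122.0 lies above (smaller y than) the midline 184, so the layout is top-heavy.

top-heavy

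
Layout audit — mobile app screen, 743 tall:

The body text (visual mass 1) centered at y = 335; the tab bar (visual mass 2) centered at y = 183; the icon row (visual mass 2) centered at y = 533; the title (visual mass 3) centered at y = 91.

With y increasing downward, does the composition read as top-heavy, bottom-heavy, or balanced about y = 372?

Σw = 1 + 2 + 2 + 3 = 8.
y: (1·335 + 2·183 + 2·533 + 3·91) / 8 = 2040 / 8 ≈ 255.00
255.0 vs midline 372 → top-heavy.

top-heavy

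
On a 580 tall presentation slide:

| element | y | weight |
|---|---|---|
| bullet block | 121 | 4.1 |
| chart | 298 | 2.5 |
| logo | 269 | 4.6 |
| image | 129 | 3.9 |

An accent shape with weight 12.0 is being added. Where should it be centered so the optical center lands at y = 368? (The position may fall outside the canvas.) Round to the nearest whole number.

New total weight: (4.1 + 2.5 + 4.6 + 3.9) + 12.0 = 27.1.
y: target moment 27.1×368 = 9972.8; current 4.1·121 + 2.5·298 + 4.6·269 + 3.9·129 = 2981.6; the accent shape supplies 6991.2, so y = 6991.2/12.0 ≈ 582.60.

y ≈ 583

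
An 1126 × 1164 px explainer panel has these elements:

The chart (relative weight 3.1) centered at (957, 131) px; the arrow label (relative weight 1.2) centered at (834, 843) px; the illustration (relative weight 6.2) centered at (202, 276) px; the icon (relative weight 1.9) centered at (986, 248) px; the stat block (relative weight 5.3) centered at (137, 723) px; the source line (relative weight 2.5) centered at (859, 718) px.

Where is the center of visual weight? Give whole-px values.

(493, 457)

Weights sum to 3.1 + 1.2 + 6.2 + 1.9 + 5.3 + 2.5 = 20.2.
Σw·x = 3.1·957 + 1.2·834 + 6.2·202 + 1.9·986 + 5.3·137 + 2.5·859 = 9966.9, so x̄ = 9966.9/20.2 ≈ 493.41.
Σw·y = 3.1·131 + 1.2·843 + 6.2·276 + 1.9·248 + 5.3·723 + 2.5·718 = 9227.0, so ȳ = 9227.0/20.2 ≈ 456.78.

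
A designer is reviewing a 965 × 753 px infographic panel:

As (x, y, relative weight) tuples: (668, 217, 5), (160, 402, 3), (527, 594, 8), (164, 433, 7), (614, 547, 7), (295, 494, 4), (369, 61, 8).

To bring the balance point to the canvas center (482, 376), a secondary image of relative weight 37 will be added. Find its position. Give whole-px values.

(553, 360)

New total weight: (5 + 3 + 8 + 7 + 7 + 4 + 8) + 37 = 79.
x: target moment 79×482 = 38078; current 5·668 + 3·160 + 8·527 + 7·164 + 7·614 + 4·295 + 8·369 = 17614; the secondary image supplies 20464, so x = 20464/37 ≈ 553.08.
y: target moment 79×376 = 29704; current 5·217 + 3·402 + 8·594 + 7·433 + 7·547 + 4·494 + 8·61 = 16367; the secondary image supplies 13337, so y = 13337/37 ≈ 360.46.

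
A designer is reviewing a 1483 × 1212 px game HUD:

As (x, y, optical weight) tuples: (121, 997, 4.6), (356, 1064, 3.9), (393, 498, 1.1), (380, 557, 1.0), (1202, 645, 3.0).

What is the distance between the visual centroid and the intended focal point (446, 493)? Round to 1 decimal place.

≈ 373.5 px

Σw = 4.6 + 3.9 + 1.1 + 1.0 + 3.0 = 13.6.
x-moment: 4.6·121 + 3.9·356 + 1.1·393 + 1.0·380 + 3.0·1202 = 6363.3; centroid 6363.3/13.6 ≈ 467.89.
y-moment: 4.6·997 + 3.9·1064 + 1.1·498 + 1.0·557 + 3.0·645 = 11775.6; centroid 11775.6/13.6 ≈ 865.85.
Relative to (446, 493): Δ = (21.89, 372.85); |Δ| = √(21.89² + 372.85²) ≈ 373.49.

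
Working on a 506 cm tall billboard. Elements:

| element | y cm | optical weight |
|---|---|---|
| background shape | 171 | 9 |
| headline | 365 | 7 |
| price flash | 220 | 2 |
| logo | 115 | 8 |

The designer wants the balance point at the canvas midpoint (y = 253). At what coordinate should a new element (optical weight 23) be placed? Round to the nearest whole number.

After adding the new element, total weight = 9 + 7 + 2 + 8 + 23 = 49.
y: target moment 49×253 = 12397; current 9·171 + 7·365 + 2·220 + 8·115 = 5454; the new element supplies 6943, so y = 6943/23 ≈ 301.87.

y ≈ 302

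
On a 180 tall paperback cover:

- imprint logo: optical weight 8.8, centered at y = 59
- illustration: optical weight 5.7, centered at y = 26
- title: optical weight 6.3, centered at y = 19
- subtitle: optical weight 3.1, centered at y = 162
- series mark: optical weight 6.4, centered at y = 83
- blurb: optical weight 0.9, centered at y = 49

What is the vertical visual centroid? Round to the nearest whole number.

y ≈ 60

Total weight = 8.8 + 5.7 + 6.3 + 3.1 + 6.4 + 0.9 = 31.2.
Σw·y = 8.8·59 + 5.7·26 + 6.3·19 + 3.1·162 + 6.4·83 + 0.9·49 = 1864.6, so ȳ = 1864.6/31.2 ≈ 59.76.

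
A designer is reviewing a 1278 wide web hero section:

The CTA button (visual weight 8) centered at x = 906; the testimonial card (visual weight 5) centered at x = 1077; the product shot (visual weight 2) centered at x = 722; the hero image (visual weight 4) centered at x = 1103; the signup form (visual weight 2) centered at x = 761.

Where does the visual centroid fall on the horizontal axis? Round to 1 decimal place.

Σw = 8 + 5 + 2 + 4 + 2 = 21.
x-moment: 8·906 + 5·1077 + 2·722 + 4·1103 + 2·761 = 20011; centroid 20011/21 ≈ 952.90.

x ≈ 952.9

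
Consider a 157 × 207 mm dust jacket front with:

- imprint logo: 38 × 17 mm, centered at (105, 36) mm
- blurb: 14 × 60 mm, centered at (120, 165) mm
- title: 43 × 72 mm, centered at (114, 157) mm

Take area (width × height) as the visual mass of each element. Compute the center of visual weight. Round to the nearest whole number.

(114, 141)

Areas → weights: imprint logo 38·17 = 646, blurb 14·60 = 840, title 43·72 = 3096; Σw = 4582.
Σw·x = 646·105 + 840·120 + 3096·114 = 521574, so x̄ = 521574/4582 ≈ 113.83.
Σw·y = 646·36 + 840·165 + 3096·157 = 647928, so ȳ = 647928/4582 ≈ 141.41.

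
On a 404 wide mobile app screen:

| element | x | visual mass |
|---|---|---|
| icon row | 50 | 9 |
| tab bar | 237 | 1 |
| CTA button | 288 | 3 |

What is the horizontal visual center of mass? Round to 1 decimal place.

x ≈ 119.3

Total weight = 9 + 1 + 3 = 13.
Σw·x = 9·50 + 1·237 + 3·288 = 1551, so x̄ = 1551/13 ≈ 119.31.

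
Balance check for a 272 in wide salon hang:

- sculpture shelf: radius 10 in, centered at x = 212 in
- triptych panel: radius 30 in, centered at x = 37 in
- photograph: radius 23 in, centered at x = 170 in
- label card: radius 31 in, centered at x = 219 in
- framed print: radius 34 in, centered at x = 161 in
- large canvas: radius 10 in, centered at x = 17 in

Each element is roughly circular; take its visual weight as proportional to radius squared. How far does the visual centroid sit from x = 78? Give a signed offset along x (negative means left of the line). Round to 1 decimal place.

≈ 66.9 in

Weights ∝ r²: sculpture shelf 10² = 100, triptych panel 30² = 900, photograph 23² = 529, label card 31² = 961, framed print 34² = 1156, large canvas 10² = 100; Σw = 3746.
Σw·x = 100·212 + 900·37 + 529·170 + 961·219 + 1156·161 + 100·17 = 542705, so x̄ = 542705/3746 ≈ 144.88.
Difference: 144.88 − 78 ≈ 66.88.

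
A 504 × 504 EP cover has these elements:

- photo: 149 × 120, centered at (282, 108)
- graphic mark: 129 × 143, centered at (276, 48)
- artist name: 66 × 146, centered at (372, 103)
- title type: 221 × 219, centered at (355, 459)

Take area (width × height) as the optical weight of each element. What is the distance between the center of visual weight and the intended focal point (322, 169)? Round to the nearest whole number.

≈ 107

Taking area as weight: photo 149·120 = 17880, graphic mark 129·143 = 18447, artist name 66·146 = 9636, title type 221·219 = 48399. Sum 94362.
Σw·x = 17880·282 + 18447·276 + 9636·372 + 48399·355 = 30899769, so x̄ = 30899769/94362 ≈ 327.46.
Σw·y = 17880·108 + 18447·48 + 9636·103 + 48399·459 = 26024145, so ȳ = 26024145/94362 ≈ 275.79.
From (322, 169): dx = 5.46, dy = 106.79, so the distance is √(dx²+dy²) ≈ 106.93.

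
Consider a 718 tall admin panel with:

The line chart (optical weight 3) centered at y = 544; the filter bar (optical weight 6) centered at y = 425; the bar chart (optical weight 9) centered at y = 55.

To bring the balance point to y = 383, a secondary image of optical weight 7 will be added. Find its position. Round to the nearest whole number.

New total weight: (3 + 6 + 9) + 7 = 25.
Along y: (4677 + 7·y) / 25 = 383 (existing moment 3·544 + 6·425 + 9·55 = 4677) ⇒ y = (9575 − 4677) / 7 ≈ 699.71.

y ≈ 700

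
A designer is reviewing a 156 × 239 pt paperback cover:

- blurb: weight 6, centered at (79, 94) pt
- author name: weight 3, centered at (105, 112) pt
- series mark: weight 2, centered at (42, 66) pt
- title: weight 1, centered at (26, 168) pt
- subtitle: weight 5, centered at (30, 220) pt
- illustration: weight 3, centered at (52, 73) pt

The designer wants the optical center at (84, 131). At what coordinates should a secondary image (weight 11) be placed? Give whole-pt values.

With the secondary image, Σw becomes 6 + 3 + 2 + 1 + 5 + 3 + 11 = 31.
x: need Σw·x = 31·84 = 2604. Existing = 6·79 + 3·105 + 2·42 + 1·26 + 5·30 + 3·52 = 1205. Remainder 1399 / 11 ≈ 127.18.
y: need Σw·y = 31·131 = 4061. Existing = 6·94 + 3·112 + 2·66 + 1·168 + 5·220 + 3·73 = 2519. Remainder 1542 / 11 ≈ 140.18.

(127, 140)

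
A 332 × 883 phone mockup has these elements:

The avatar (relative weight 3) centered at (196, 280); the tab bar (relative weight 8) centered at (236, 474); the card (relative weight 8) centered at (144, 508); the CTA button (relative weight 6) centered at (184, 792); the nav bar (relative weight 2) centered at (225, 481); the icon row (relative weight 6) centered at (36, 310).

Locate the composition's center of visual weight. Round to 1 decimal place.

(163.6, 493.0)

Total weight = 3 + 8 + 8 + 6 + 2 + 6 = 33.
Σw·x = 5398; x̄ = 5398/33 ≈ 163.58.
Σw·y = 16270; ȳ = 16270/33 ≈ 493.03.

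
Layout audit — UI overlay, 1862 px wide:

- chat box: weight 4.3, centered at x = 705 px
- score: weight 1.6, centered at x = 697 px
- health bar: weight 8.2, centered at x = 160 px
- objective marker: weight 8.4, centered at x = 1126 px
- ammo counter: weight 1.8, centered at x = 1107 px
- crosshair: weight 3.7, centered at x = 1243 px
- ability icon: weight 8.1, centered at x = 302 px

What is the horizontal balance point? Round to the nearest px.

Weights sum to 4.3 + 1.6 + 8.2 + 8.4 + 1.8 + 3.7 + 8.1 = 36.1.
Σw·x = 23955.0; x̄ = 23955.0/36.1 ≈ 663.57.

x ≈ 664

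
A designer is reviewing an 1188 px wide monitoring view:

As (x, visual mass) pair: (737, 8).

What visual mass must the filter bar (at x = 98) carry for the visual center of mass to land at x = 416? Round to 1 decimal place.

w ≈ 8.1

The single fixed element contributes weight 8, moment 8·737 = 5896.
For the centroid to hit 416: (5896 + w·98) / (8 + w) = 416.
Solving: w = (416·8 − 5896) / (98 − 416) = -2568 / -318 ≈ 8.08.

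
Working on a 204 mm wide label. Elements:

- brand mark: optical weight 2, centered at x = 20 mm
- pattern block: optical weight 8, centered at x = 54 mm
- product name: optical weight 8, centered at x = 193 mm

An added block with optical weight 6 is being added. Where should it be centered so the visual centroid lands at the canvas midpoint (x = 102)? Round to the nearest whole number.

After adding the added block, total weight = 2 + 8 + 8 + 6 = 24.
Along x: (2016 + 6·x) / 24 = 102 (existing moment 2·20 + 8·54 + 8·193 = 2016) ⇒ x = (2448 − 2016) / 6 ≈ 72.00.

x ≈ 72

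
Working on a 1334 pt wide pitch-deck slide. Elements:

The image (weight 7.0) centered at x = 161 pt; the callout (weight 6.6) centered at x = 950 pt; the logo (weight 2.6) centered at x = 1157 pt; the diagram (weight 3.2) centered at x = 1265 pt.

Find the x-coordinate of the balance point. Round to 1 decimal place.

x ≈ 745.0

Σw = 7.0 + 6.6 + 2.6 + 3.2 = 19.4.
x-moment: 7.0·161 + 6.6·950 + 2.6·1157 + 3.2·1265 = 14453.2; centroid 14453.2/19.4 ≈ 745.01.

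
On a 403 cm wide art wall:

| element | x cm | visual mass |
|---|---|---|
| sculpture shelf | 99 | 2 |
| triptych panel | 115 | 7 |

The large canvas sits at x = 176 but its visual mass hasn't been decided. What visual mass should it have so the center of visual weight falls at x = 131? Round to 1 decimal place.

Fixed elements: Σw = 2 + 7 = 9, Σw·x = 2·99 + 7·115 = 1003.
Set Σw·x/Σw = 131: (1003 + 176w) = 131·(9 + w).
Solving: w = (131·9 − 1003) / (176 − 131) = 176 / 45 ≈ 3.91.

w ≈ 3.9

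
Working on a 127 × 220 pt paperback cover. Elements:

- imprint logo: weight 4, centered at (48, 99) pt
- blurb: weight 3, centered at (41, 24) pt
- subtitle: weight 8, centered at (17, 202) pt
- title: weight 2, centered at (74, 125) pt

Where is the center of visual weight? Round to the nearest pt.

Weights sum to 4 + 3 + 8 + 2 = 17.
x-moment: 4·48 + 3·41 + 8·17 + 2·74 = 599; centroid 599/17 ≈ 35.24.
y-moment: 4·99 + 3·24 + 8·202 + 2·125 = 2334; centroid 2334/17 ≈ 137.29.

(35, 137)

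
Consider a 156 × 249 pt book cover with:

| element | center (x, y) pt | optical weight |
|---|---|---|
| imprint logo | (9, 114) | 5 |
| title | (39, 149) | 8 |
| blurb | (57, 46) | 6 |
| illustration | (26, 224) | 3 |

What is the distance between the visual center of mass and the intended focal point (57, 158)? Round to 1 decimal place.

≈ 41.0 pt

Weights sum to 5 + 8 + 6 + 3 = 22.
x-moment: 5·9 + 8·39 + 6·57 + 3·26 = 777; centroid 777/22 ≈ 35.32.
y-moment: 5·114 + 8·149 + 6·46 + 3·224 = 2710; centroid 2710/22 ≈ 123.18.
Relative to (57, 158): Δ = (-21.68, -34.82); |Δ| = √(-21.68² + -34.82²) ≈ 41.02.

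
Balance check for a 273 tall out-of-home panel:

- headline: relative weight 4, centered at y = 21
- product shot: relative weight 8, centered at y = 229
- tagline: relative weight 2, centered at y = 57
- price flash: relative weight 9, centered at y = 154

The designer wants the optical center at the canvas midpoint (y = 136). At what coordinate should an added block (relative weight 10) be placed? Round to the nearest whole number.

After adding the added block, total weight = 4 + 8 + 2 + 9 + 10 = 33.
Along y: (3416 + 10·y) / 33 = 136 (existing moment 4·21 + 8·229 + 2·57 + 9·154 = 3416) ⇒ y = (4488 − 3416) / 10 ≈ 107.20.

y ≈ 107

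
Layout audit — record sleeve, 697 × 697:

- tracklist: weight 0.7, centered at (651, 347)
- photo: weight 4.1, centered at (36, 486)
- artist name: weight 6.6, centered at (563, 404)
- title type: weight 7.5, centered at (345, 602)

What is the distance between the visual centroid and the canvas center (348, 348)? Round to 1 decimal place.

≈ 151.3

Weights sum to 0.7 + 4.1 + 6.6 + 7.5 = 18.9.
Σw·x = 0.7·651 + 4.1·36 + 6.6·563 + 7.5·345 = 6906.6, so x̄ = 6906.6/18.9 ≈ 365.43.
Σw·y = 0.7·347 + 4.1·486 + 6.6·404 + 7.5·602 = 9416.9, so ȳ = 9416.9/18.9 ≈ 498.25.
From (348, 348): dx = 17.43, dy = 150.25, so the distance is √(dx²+dy²) ≈ 151.26.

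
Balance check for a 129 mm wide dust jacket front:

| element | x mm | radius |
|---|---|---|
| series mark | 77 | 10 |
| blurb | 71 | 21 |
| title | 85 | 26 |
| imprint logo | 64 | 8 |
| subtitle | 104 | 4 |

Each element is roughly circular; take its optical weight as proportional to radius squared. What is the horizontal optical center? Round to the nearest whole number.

x ≈ 79

r² weights: series mark 10² = 100, blurb 21² = 441, title 26² = 676, imprint logo 8² = 64, subtitle 4² = 16. Total = 1297.
x-moment: 100·77 + 441·71 + 676·85 + 64·64 + 16·104 = 102231; centroid 102231/1297 ≈ 78.82.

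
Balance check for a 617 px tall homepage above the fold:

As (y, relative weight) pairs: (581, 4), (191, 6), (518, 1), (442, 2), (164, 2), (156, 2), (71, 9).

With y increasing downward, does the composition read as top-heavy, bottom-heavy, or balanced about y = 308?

top-heavy

Σw = 4 + 6 + 1 + 2 + 2 + 2 + 9 = 26.
y: (4·581 + 6·191 + 1·518 + 2·442 + 2·164 + 2·156 + 9·71) / 26 = 6151 / 26 ≈ 236.58
Since 236.6 is above (smaller y than) 308, the composition reads top-heavy.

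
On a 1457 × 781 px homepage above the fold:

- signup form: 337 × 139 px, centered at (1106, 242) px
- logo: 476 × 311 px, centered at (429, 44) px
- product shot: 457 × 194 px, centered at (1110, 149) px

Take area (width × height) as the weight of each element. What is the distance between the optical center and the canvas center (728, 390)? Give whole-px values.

Taking area as weight: signup form 337·139 = 46843, logo 476·311 = 148036, product shot 457·194 = 88658. Sum 283537.
Σw·x = 46843·1106 + 148036·429 + 88658·1110 = 213726182, so x̄ = 213726182/283537 ≈ 753.79.
Σw·y = 46843·242 + 148036·44 + 88658·149 = 31059632, so ȳ = 31059632/283537 ≈ 109.54.
Offset from (728, 390): Δx ≈ 25.79, Δy ≈ -280.46; distance = √(Δx² + Δy²) ≈ 281.64.

≈ 282 px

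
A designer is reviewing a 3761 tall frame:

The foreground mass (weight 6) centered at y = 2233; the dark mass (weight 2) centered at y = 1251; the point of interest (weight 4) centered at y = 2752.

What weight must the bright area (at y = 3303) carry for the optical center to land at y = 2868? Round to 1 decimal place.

Known weights sum to 6 + 2 + 4 = 12; their moment is 6·2233 + 2·1251 + 4·2752 = 26908.
Set Σw·y/Σw = 2868: (26908 + 3303w) = 2868·(12 + w).
So w = (2868·12 − 26908)/(3303 − 2868) = 7508/435 ≈ 17.26.

w ≈ 17.3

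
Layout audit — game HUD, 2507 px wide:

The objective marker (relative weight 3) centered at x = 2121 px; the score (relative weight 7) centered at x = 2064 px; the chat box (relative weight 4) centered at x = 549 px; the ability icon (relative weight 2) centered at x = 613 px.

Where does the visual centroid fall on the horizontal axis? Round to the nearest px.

x ≈ 1515

Σw = 3 + 7 + 4 + 2 = 16.
Σw·x = 3·2121 + 7·2064 + 4·549 + 2·613 = 24233, so x̄ = 24233/16 ≈ 1514.56.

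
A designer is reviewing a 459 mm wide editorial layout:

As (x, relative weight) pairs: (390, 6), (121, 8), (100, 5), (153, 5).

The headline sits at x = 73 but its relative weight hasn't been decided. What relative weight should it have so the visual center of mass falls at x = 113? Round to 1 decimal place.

Existing Σw = 24 (6 + 8 + 5 + 5); existing moment 6·390 + 8·121 + 5·100 + 5·153 = 4573.
For the centroid to hit 113: (4573 + w·73) / (24 + w) = 113.
So w = (113·24 − 4573)/(73 − 113) = -1861/-40 ≈ 46.52.

w ≈ 46.5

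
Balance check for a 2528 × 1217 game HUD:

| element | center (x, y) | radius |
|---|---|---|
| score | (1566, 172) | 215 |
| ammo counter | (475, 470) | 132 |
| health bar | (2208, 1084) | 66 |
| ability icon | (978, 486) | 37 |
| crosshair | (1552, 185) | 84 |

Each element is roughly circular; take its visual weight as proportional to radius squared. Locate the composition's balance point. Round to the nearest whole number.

(1342, 299)

r² weights: score 215² = 46225, ammo counter 132² = 17424, health bar 66² = 4356, ability icon 37² = 1369, crosshair 84² = 7056. Total = 76430.
x-moment: 46225·1566 + 17424·475 + 4356·2208 + 1369·978 + 7056·1552 = 102572592; centroid 102572592/76430 ≈ 1342.05.
y-moment: 46225·172 + 17424·470 + 4356·1084 + 1369·486 + 7056·185 = 22832578; centroid 22832578/76430 ≈ 298.74.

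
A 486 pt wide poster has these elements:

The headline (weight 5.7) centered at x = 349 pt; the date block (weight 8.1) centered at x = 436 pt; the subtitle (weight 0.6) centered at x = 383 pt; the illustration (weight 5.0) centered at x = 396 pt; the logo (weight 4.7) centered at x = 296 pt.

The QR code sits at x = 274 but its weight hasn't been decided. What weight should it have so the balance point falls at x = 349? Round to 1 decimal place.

w ≈ 9.5

Fixed elements: Σw = 5.7 + 8.1 + 0.6 + 5.0 + 4.7 = 24.1, Σw·x = 5.7·349 + 8.1·436 + 0.6·383 + 5.0·396 + 4.7·296 = 9121.9.
For the centroid to hit 349: (9121.9 + w·274) / (24.1 + w) = 349.
Solving: w = (349·24.1 − 9121.9) / (274 − 349) = -711.0 / -75 ≈ 9.48.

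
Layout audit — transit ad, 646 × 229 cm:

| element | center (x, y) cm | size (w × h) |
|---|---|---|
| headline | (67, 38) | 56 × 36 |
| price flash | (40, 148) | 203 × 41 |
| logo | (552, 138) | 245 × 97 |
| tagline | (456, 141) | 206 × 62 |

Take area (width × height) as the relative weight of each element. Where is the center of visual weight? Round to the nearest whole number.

(414, 136)

Areas → weights: headline 56·36 = 2016, price flash 203·41 = 8323, logo 245·97 = 23765, tagline 206·62 = 12772; Σw = 46876.
x-moment: 2016·67 + 8323·40 + 23765·552 + 12772·456 = 19410304; centroid 19410304/46876 ≈ 414.08.
y-moment: 2016·38 + 8323·148 + 23765·138 + 12772·141 = 6388834; centroid 6388834/46876 ≈ 136.29.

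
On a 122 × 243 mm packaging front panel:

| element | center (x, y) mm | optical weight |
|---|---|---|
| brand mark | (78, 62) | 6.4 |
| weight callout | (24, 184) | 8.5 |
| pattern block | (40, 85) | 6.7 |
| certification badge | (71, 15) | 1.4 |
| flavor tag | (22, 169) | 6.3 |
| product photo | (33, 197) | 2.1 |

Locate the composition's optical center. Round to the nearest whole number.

Weights sum to 6.4 + 8.5 + 6.7 + 1.4 + 6.3 + 2.1 = 31.4.
Σw·x = 1278.5; x̄ = 1278.5/31.4 ≈ 40.72.
Σw·y = 4029.7; ȳ = 4029.7/31.4 ≈ 128.33.

(41, 128)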